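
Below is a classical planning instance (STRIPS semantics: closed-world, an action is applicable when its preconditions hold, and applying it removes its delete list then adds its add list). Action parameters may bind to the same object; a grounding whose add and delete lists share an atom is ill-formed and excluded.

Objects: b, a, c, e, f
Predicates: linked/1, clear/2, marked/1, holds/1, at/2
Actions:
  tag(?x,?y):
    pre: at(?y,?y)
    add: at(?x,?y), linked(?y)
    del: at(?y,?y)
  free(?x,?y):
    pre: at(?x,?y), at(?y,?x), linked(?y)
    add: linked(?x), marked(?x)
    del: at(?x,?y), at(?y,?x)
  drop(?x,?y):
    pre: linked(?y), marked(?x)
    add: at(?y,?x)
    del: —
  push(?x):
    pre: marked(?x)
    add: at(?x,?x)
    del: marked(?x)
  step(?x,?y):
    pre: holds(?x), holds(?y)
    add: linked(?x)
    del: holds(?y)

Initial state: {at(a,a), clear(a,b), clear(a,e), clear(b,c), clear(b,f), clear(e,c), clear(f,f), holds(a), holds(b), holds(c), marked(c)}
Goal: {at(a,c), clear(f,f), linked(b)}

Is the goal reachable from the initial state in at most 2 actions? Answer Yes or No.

No

1. tag(b,a)  →  {at(b,a), clear(a,b), clear(a,e), clear(b,c), clear(b,f), clear(e,c), clear(f,f), holds(a), holds(b), holds(c), linked(a), marked(c)}
2. drop(c,a)  →  {at(a,c), at(b,a), clear(a,b), clear(a,e), clear(b,c), clear(b,f), clear(e,c), clear(f,f), holds(a), holds(b), holds(c), linked(a), marked(c)}
3. step(b,b)  →  {at(a,c), at(b,a), clear(a,b), clear(a,e), clear(b,c), clear(b,f), clear(e,c), clear(f,f), holds(a), holds(c), linked(a), linked(b), marked(c)}
optimal plan length = 3; 3 > 2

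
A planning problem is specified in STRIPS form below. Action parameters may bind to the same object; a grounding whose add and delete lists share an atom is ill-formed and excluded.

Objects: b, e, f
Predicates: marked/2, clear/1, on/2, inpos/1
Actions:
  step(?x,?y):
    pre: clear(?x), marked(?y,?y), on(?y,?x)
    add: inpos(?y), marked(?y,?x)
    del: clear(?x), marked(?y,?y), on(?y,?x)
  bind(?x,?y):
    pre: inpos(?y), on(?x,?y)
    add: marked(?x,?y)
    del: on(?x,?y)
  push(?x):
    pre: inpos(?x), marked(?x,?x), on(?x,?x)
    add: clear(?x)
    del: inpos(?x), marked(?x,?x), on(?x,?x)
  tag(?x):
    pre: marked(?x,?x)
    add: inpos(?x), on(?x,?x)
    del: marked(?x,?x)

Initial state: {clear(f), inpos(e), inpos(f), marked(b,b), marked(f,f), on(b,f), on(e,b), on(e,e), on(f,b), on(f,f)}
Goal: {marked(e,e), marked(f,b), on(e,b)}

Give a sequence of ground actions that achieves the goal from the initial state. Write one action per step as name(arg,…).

1. step(f,b)  →  {inpos(b), inpos(e), inpos(f), marked(b,f), marked(f,f), on(e,b), on(e,e), on(f,b), on(f,f)}
2. bind(e,e)  →  {inpos(b), inpos(e), inpos(f), marked(b,f), marked(e,e), marked(f,f), on(e,b), on(f,b), on(f,f)}
3. bind(f,b)  →  {inpos(b), inpos(e), inpos(f), marked(b,f), marked(e,e), marked(f,b), marked(f,f), on(e,b), on(f,f)}

step(f,b); bind(e,e); bind(f,b)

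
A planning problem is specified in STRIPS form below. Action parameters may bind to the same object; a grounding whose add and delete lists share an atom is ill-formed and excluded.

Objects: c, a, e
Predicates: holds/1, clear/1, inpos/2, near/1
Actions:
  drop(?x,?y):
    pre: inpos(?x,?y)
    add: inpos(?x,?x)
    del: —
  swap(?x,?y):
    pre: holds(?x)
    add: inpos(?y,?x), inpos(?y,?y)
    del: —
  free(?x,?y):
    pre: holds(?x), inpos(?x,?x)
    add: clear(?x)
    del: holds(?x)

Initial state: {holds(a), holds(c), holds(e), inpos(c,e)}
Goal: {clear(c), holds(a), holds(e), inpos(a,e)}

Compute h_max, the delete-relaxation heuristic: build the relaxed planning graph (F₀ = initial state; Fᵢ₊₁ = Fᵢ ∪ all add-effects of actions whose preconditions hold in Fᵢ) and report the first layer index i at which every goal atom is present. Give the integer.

2

F0 = init (4 atoms)
F1 = F0 ∪ {inpos(a,a), inpos(a,c), inpos(a,e), inpos(c,a), inpos(c,c), inpos(e,a), inpos(e,c), inpos(e,e)}  (12 atoms)
F2 = F1 ∪ {clear(a), clear(c), clear(e)}  (15 atoms)
goal ⊆ F2  ⇒  h_max = 2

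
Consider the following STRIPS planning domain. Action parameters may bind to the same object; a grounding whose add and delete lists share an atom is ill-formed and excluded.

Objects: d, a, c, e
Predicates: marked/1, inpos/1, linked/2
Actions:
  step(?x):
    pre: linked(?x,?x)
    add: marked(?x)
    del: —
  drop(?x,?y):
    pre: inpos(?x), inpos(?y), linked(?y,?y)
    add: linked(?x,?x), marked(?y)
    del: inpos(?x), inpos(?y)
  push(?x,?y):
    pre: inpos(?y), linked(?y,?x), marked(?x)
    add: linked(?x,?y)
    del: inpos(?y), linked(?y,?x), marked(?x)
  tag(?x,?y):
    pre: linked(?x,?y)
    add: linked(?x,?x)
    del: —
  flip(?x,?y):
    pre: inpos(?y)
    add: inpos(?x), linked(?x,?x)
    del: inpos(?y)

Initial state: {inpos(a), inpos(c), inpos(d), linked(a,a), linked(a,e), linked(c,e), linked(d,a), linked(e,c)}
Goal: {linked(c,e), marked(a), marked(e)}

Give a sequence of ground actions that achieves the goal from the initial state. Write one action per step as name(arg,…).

1. step(a)  →  {inpos(a), inpos(c), inpos(d), linked(a,a), linked(a,e), linked(c,e), linked(d,a), linked(e,c), marked(a)}
2. tag(e,c)  →  {inpos(a), inpos(c), inpos(d), linked(a,a), linked(a,e), linked(c,e), linked(d,a), linked(e,c), linked(e,e), marked(a)}
3. step(e)  →  {inpos(a), inpos(c), inpos(d), linked(a,a), linked(a,e), linked(c,e), linked(d,a), linked(e,c), linked(e,e), marked(a), marked(e)}

step(a); tag(e,c); step(e)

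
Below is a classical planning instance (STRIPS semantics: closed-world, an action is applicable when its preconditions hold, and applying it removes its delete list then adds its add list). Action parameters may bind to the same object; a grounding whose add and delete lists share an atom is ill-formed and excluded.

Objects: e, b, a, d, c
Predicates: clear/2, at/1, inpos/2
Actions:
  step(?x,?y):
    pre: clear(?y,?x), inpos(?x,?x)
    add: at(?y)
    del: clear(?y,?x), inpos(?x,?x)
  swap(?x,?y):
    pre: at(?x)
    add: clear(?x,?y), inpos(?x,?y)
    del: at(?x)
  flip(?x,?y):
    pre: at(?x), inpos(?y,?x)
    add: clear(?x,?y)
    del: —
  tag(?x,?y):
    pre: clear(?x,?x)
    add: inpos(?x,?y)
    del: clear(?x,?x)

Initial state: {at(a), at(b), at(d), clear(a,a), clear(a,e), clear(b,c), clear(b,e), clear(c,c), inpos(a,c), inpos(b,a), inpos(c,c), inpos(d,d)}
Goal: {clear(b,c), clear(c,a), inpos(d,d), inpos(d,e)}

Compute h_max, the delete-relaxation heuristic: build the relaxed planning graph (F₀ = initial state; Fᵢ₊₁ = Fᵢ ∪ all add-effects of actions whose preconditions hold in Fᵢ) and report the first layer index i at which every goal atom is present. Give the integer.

2

F0 = init (12 atoms)
F1 = F0 ∪ {at(c), clear(a,b), clear(a,c), clear(a,d), clear(b,a), clear(b,b), clear(b,d), clear(d,a), clear(d,b), clear(d,c), clear(d,d), clear(d,e), inpos(a,a), inpos(a,b), inpos(a,d), inpos(a,e), inpos(b,b), inpos(b,c), inpos(b,d), inpos(b,e), inpos(c,a), inpos(c,b), inpos(c,d), inpos(c,e), inpos(d,a), inpos(d,b), inpos(d,c), inpos(d,e)}  (40 atoms)
F2 = F1 ∪ {clear(c,a), clear(c,b), clear(c,d), clear(c,e)}  (44 atoms)
goal ⊆ F2  ⇒  h_max = 2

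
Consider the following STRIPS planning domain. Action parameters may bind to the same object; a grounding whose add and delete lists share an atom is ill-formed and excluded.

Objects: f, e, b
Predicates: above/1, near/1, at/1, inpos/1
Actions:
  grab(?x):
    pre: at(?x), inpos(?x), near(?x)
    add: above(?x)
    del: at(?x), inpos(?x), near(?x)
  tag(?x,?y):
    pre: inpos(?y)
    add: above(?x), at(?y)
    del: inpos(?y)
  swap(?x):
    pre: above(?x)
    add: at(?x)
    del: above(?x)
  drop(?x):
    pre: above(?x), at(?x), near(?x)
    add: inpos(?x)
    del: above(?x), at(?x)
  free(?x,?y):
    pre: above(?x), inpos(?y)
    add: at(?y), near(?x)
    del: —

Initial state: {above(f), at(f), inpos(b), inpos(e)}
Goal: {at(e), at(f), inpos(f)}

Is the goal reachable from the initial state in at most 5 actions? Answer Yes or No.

Yes

1. tag(e,e)  →  {above(e), above(f), at(e), at(f), inpos(b)}
2. free(f,b)  →  {above(e), above(f), at(b), at(e), at(f), inpos(b), near(f)}
3. drop(f)  →  {above(e), at(b), at(e), inpos(b), inpos(f), near(f)}
4. free(e,f)  →  {above(e), at(b), at(e), at(f), inpos(b), inpos(f), near(e), near(f)}
optimal plan length = 4; 4 ≤ 5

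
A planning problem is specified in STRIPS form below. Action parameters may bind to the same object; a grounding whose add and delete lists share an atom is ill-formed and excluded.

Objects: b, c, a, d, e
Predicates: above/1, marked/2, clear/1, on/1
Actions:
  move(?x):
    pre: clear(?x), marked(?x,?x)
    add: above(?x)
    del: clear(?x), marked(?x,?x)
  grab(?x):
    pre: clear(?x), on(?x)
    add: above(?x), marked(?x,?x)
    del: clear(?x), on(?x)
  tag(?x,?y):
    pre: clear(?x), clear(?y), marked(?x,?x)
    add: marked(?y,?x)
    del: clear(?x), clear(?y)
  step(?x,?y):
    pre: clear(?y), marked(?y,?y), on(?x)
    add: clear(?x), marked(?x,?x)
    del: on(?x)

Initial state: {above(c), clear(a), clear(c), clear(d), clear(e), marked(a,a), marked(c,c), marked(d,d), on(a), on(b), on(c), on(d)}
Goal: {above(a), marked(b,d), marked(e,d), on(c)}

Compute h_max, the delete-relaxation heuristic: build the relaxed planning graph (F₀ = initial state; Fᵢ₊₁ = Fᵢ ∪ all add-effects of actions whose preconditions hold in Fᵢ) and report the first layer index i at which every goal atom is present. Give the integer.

2

F0 = init (12 atoms)
F1 = F0 ∪ {above(a), above(d), clear(b), marked(a,c), marked(a,d), marked(b,b), marked(c,a), marked(c,d), marked(d,a), marked(d,c), marked(e,a), marked(e,c), marked(e,d)}  (25 atoms)
F2 = F1 ∪ {above(b), marked(a,b), marked(b,a), marked(b,c), marked(b,d), marked(c,b), marked(d,b), marked(e,b)}  (33 atoms)
goal ⊆ F2  ⇒  h_max = 2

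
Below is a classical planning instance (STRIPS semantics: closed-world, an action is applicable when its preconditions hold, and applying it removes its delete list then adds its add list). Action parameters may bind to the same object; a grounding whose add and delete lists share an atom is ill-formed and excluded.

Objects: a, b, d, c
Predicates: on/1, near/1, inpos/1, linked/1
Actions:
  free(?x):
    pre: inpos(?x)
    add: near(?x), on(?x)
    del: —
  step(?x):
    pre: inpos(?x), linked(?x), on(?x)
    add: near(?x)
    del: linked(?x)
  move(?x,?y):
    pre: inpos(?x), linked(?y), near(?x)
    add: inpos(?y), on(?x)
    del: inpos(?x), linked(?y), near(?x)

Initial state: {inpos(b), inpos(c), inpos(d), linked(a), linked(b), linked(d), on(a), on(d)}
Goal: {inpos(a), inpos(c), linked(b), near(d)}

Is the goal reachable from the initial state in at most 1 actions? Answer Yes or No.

1. free(b)  →  {inpos(b), inpos(c), inpos(d), linked(a), linked(b), linked(d), near(b), on(a), on(b), on(d)}
2. free(d)  →  {inpos(b), inpos(c), inpos(d), linked(a), linked(b), linked(d), near(b), near(d), on(a), on(b), on(d)}
3. move(b,a)  →  {inpos(a), inpos(c), inpos(d), linked(b), linked(d), near(d), on(a), on(b), on(d)}
optimal plan length = 3; 3 > 1

No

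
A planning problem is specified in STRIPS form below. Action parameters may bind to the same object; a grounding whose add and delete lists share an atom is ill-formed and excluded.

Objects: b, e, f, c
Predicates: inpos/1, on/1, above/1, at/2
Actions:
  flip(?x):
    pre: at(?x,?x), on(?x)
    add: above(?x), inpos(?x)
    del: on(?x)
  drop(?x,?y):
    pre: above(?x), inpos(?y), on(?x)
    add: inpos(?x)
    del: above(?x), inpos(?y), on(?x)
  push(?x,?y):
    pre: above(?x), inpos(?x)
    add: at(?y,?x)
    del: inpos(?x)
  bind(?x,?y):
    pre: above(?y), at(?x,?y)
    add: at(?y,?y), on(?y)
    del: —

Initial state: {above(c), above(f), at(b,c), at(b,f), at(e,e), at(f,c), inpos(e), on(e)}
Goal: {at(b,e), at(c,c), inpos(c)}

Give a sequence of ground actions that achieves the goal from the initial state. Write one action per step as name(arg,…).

1. flip(e)  →  {above(c), above(e), above(f), at(b,c), at(b,f), at(e,e), at(f,c), inpos(e)}
2. push(e,b)  →  {above(c), above(e), above(f), at(b,c), at(b,e), at(b,f), at(e,e), at(f,c)}
3. bind(b,c)  →  {above(c), above(e), above(f), at(b,c), at(b,e), at(b,f), at(c,c), at(e,e), at(f,c), on(c)}
4. flip(c)  →  {above(c), above(e), above(f), at(b,c), at(b,e), at(b,f), at(c,c), at(e,e), at(f,c), inpos(c)}

flip(e); push(e,b); bind(b,c); flip(c)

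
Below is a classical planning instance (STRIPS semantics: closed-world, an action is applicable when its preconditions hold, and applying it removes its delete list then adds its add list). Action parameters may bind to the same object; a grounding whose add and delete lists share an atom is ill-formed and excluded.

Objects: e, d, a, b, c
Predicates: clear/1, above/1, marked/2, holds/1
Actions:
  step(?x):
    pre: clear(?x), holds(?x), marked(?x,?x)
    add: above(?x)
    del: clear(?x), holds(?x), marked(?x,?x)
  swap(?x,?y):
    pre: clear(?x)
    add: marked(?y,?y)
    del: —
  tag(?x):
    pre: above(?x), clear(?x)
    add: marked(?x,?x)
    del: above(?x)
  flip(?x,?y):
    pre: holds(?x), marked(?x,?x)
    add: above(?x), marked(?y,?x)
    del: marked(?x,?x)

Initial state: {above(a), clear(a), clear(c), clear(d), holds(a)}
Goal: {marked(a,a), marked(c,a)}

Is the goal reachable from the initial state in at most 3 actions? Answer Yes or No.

1. swap(d,a)  →  {above(a), clear(a), clear(c), clear(d), holds(a), marked(a,a)}
2. flip(a,c)  →  {above(a), clear(a), clear(c), clear(d), holds(a), marked(c,a)}
3. swap(d,a)  →  {above(a), clear(a), clear(c), clear(d), holds(a), marked(a,a), marked(c,a)}
optimal plan length = 3; 3 ≤ 3

Yes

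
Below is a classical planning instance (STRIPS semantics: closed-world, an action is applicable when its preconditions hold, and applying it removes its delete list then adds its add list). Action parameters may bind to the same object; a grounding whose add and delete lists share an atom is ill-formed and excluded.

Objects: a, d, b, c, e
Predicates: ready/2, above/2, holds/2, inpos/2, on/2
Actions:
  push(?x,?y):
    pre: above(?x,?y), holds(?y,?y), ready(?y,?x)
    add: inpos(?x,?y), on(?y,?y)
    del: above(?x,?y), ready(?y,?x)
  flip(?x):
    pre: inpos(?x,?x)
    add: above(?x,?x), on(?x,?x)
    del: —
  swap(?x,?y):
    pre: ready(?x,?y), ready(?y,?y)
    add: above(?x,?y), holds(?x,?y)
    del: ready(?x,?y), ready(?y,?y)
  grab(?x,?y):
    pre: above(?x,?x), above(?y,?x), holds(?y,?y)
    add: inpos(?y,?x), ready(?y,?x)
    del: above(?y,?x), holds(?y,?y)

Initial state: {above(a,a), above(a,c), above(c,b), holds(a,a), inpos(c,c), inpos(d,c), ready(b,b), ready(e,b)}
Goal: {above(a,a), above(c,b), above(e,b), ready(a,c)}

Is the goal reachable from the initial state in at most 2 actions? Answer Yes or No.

1. flip(c)  →  {above(a,a), above(a,c), above(c,b), above(c,c), holds(a,a), inpos(c,c), inpos(d,c), on(c,c), ready(b,b), ready(e,b)}
2. swap(e,b)  →  {above(a,a), above(a,c), above(c,b), above(c,c), above(e,b), holds(a,a), holds(e,b), inpos(c,c), inpos(d,c), on(c,c)}
3. grab(c,a)  →  {above(a,a), above(c,b), above(c,c), above(e,b), holds(e,b), inpos(a,c), inpos(c,c), inpos(d,c), on(c,c), ready(a,c)}
optimal plan length = 3; 3 > 2

No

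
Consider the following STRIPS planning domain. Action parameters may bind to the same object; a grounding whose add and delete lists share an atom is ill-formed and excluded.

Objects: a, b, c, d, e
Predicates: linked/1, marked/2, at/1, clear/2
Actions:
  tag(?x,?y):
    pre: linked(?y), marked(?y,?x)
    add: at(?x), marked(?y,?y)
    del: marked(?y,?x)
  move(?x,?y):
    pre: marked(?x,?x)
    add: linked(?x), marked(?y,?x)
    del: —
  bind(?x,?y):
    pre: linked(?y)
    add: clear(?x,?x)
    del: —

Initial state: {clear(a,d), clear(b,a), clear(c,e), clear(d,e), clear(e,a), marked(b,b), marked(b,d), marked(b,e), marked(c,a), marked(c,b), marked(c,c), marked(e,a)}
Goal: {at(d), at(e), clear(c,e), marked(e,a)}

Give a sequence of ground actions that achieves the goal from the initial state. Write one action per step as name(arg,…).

1. move(b,a)  →  {clear(a,d), clear(b,a), clear(c,e), clear(d,e), clear(e,a), linked(b), marked(a,b), marked(b,b), marked(b,d), marked(b,e), marked(c,a), marked(c,b), marked(c,c), marked(e,a)}
2. tag(d,b)  →  {at(d), clear(a,d), clear(b,a), clear(c,e), clear(d,e), clear(e,a), linked(b), marked(a,b), marked(b,b), marked(b,e), marked(c,a), marked(c,b), marked(c,c), marked(e,a)}
3. tag(e,b)  →  {at(d), at(e), clear(a,d), clear(b,a), clear(c,e), clear(d,e), clear(e,a), linked(b), marked(a,b), marked(b,b), marked(c,a), marked(c,b), marked(c,c), marked(e,a)}

move(b,a); tag(d,b); tag(e,b)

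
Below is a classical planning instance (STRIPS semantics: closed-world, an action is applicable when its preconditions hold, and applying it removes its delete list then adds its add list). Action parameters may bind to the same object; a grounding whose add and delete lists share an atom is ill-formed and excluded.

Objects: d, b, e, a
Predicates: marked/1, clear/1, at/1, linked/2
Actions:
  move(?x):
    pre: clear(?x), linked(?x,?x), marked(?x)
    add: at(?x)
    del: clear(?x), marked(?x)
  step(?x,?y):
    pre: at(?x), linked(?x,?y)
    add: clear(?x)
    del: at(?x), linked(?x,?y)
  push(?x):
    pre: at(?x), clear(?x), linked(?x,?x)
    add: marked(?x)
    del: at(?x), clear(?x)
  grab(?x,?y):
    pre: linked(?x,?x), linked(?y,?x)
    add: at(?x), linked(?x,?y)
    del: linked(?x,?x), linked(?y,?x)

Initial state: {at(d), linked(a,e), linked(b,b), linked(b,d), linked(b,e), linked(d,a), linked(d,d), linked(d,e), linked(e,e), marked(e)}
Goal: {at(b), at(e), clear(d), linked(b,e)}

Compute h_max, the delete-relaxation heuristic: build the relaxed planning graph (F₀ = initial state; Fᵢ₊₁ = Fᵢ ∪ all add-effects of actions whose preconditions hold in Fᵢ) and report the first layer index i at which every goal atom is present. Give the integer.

F0 = init (10 atoms)
F1 = F0 ∪ {at(e), clear(d), linked(d,b), linked(e,a), linked(e,b), linked(e,d)}  (16 atoms)
F2 = F1 ∪ {at(b), clear(e), marked(d)}  (19 atoms)
goal ⊆ F2  ⇒  h_max = 2

2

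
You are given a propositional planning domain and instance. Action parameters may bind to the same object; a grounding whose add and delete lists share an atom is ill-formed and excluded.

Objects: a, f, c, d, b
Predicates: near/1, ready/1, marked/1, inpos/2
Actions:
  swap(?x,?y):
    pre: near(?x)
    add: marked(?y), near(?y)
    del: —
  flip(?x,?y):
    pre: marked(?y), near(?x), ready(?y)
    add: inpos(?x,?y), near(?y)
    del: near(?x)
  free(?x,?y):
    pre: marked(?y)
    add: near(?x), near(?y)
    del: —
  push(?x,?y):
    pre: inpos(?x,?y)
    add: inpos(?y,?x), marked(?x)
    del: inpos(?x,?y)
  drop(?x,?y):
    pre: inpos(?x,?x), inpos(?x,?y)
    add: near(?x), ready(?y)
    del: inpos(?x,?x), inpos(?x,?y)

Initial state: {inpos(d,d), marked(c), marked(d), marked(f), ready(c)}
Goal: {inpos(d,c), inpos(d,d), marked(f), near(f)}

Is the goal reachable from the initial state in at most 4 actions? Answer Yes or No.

1. free(f,d)  →  {inpos(d,d), marked(c), marked(d), marked(f), near(d), near(f), ready(c)}
2. flip(d,c)  →  {inpos(d,c), inpos(d,d), marked(c), marked(d), marked(f), near(c), near(f), ready(c)}
optimal plan length = 2; 2 ≤ 4

Yes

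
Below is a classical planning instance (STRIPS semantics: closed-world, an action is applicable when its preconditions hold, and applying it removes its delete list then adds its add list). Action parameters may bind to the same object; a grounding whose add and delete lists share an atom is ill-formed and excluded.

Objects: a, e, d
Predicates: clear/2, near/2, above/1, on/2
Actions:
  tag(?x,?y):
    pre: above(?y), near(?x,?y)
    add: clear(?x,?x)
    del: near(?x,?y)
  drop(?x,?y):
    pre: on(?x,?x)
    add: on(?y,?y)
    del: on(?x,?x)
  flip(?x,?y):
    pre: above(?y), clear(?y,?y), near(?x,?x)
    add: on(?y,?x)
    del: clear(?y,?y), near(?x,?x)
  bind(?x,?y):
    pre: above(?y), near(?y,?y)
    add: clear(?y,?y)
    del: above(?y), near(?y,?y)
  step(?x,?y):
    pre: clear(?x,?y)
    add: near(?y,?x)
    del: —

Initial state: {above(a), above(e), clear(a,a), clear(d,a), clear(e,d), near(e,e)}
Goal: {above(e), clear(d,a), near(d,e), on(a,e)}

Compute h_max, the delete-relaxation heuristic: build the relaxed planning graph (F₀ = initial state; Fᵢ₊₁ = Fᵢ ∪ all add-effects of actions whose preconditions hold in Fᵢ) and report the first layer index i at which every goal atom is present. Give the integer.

1

F0 = init (6 atoms)
F1 = F0 ∪ {clear(e,e), near(a,a), near(a,d), near(d,e), on(a,e)}  (11 atoms)
goal ⊆ F1  ⇒  h_max = 1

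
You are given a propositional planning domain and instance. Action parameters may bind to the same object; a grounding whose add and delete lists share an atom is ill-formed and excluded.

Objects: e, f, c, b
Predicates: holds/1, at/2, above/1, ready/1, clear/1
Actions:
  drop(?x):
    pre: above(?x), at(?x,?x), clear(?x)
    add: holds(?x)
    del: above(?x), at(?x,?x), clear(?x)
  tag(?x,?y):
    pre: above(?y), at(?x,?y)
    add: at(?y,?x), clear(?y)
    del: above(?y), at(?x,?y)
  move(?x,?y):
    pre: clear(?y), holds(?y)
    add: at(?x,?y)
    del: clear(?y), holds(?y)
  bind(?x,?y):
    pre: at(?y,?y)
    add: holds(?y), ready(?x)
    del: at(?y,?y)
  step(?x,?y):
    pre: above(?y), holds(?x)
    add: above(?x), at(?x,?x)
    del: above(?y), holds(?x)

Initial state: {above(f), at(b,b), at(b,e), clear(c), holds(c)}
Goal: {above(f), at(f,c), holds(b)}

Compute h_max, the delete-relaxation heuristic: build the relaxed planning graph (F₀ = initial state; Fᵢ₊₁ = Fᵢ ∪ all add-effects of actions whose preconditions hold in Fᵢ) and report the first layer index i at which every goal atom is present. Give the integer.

F0 = init (5 atoms)
F1 = F0 ∪ {above(c), at(b,c), at(c,c), at(e,c), at(f,c), holds(b), ready(b), ready(c), ready(e), ready(f)}  (15 atoms)
goal ⊆ F1  ⇒  h_max = 1

1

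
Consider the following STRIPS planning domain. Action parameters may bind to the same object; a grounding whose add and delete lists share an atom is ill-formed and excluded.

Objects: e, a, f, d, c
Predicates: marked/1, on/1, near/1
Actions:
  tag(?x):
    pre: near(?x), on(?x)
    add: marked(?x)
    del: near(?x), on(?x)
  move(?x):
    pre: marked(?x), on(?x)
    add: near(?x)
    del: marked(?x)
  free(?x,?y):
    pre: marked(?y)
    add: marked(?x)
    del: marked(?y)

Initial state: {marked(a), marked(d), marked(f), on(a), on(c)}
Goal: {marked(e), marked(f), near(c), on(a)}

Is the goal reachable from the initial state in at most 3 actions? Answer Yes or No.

1. free(e,a)  →  {marked(d), marked(e), marked(f), on(a), on(c)}
2. free(c,d)  →  {marked(c), marked(e), marked(f), on(a), on(c)}
3. move(c)  →  {marked(e), marked(f), near(c), on(a), on(c)}
optimal plan length = 3; 3 ≤ 3

Yes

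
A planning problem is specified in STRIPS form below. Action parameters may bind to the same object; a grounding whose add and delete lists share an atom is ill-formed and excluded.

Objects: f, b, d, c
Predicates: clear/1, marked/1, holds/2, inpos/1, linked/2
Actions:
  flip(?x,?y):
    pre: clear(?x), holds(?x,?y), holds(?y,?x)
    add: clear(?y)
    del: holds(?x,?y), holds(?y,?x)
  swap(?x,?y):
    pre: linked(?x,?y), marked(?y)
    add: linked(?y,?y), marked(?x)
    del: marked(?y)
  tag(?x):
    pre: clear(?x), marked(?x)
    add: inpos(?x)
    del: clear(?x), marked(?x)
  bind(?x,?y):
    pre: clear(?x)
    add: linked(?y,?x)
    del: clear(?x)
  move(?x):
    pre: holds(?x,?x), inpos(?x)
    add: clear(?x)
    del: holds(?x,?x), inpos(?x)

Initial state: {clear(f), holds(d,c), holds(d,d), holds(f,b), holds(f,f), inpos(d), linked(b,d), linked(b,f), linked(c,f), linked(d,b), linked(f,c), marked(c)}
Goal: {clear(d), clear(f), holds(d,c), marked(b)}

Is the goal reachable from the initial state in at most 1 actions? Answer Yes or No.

1. swap(f,c)  →  {clear(f), holds(d,c), holds(d,d), holds(f,b), holds(f,f), inpos(d), linked(b,d), linked(b,f), linked(c,c), linked(c,f), linked(d,b), linked(f,c), marked(f)}
2. swap(b,f)  →  {clear(f), holds(d,c), holds(d,d), holds(f,b), holds(f,f), inpos(d), linked(b,d), linked(b,f), linked(c,c), linked(c,f), linked(d,b), linked(f,c), linked(f,f), marked(b)}
3. move(d)  →  {clear(d), clear(f), holds(d,c), holds(f,b), holds(f,f), linked(b,d), linked(b,f), linked(c,c), linked(c,f), linked(d,b), linked(f,c), linked(f,f), marked(b)}
optimal plan length = 3; 3 > 1

No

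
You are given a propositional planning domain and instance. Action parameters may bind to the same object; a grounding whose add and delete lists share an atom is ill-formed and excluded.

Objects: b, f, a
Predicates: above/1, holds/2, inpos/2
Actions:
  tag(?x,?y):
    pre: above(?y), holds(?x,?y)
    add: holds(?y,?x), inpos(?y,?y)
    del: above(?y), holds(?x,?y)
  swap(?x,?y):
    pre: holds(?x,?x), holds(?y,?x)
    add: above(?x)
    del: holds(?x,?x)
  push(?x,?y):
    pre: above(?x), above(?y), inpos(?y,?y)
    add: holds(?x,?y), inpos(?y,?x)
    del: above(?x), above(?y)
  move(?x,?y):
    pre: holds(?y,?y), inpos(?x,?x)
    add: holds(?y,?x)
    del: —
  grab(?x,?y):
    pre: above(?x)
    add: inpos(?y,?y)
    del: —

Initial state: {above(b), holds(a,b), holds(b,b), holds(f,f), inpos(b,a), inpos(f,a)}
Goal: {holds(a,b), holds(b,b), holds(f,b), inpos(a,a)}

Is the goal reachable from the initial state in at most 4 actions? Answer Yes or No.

Yes

1. grab(b,b)  →  {above(b), holds(a,b), holds(b,b), holds(f,f), inpos(b,a), inpos(b,b), inpos(f,a)}
2. move(b,f)  →  {above(b), holds(a,b), holds(b,b), holds(f,b), holds(f,f), inpos(b,a), inpos(b,b), inpos(f,a)}
3. grab(b,a)  →  {above(b), holds(a,b), holds(b,b), holds(f,b), holds(f,f), inpos(a,a), inpos(b,a), inpos(b,b), inpos(f,a)}
optimal plan length = 3; 3 ≤ 4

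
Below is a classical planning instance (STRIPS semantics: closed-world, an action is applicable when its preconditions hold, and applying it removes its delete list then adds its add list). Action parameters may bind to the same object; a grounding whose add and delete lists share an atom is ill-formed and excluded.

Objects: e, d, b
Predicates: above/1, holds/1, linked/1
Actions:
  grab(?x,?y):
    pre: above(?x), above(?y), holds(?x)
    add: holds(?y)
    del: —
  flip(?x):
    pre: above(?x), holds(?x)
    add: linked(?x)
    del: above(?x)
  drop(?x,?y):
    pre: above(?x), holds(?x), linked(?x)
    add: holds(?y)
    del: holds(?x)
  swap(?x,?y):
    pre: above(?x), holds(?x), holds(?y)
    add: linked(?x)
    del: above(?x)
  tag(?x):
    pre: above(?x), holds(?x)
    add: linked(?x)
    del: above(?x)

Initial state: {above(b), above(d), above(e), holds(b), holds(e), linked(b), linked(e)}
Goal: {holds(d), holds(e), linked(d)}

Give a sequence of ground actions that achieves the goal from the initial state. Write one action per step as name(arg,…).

1. grab(e,d)  →  {above(b), above(d), above(e), holds(b), holds(d), holds(e), linked(b), linked(e)}
2. flip(d)  →  {above(b), above(e), holds(b), holds(d), holds(e), linked(b), linked(d), linked(e)}

grab(e,d); flip(d)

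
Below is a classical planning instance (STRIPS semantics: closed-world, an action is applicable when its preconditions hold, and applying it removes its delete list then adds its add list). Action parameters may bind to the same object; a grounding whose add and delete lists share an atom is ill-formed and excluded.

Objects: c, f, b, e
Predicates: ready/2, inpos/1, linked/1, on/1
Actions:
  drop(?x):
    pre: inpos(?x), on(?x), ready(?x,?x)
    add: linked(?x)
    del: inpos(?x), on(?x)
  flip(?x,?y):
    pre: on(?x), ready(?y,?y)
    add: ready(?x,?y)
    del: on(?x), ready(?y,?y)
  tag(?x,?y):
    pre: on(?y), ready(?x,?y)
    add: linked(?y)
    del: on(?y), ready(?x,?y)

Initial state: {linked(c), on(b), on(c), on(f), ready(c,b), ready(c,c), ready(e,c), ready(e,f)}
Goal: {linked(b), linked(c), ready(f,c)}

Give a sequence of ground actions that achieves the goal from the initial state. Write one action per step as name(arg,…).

flip(f,c); tag(c,b)

1. flip(f,c)  →  {linked(c), on(b), on(c), ready(c,b), ready(e,c), ready(e,f), ready(f,c)}
2. tag(c,b)  →  {linked(b), linked(c), on(c), ready(e,c), ready(e,f), ready(f,c)}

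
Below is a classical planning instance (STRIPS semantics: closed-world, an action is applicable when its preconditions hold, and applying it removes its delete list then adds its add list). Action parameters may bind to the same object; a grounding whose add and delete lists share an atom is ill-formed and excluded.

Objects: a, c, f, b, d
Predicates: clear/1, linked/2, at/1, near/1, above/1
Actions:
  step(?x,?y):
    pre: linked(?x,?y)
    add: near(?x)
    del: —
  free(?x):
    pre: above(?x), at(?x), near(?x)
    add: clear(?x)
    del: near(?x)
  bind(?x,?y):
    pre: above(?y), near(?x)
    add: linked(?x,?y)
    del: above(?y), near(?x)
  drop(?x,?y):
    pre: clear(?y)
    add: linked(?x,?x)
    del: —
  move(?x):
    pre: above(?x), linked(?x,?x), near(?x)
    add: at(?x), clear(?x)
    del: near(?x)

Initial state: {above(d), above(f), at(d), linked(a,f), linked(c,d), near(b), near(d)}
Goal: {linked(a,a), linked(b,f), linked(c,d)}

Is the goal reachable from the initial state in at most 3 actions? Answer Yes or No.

Yes

1. free(d)  →  {above(d), above(f), at(d), clear(d), linked(a,f), linked(c,d), near(b)}
2. bind(b,f)  →  {above(d), at(d), clear(d), linked(a,f), linked(b,f), linked(c,d)}
3. drop(a,d)  →  {above(d), at(d), clear(d), linked(a,a), linked(a,f), linked(b,f), linked(c,d)}
optimal plan length = 3; 3 ≤ 3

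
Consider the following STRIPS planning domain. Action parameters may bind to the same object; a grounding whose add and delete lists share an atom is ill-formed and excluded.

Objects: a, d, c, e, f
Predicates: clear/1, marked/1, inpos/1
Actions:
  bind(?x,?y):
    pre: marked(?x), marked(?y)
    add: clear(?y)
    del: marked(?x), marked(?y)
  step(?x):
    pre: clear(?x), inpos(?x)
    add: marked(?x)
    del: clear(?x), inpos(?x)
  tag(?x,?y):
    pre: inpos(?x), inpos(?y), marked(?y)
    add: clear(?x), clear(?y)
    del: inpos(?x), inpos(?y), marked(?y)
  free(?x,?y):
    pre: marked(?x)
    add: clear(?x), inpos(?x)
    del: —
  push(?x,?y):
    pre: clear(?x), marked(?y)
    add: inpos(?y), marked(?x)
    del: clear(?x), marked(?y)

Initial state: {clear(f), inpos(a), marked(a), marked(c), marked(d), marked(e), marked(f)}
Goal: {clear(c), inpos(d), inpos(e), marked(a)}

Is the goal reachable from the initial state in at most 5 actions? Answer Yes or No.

Yes

1. bind(c,c)  →  {clear(c), clear(f), inpos(a), marked(a), marked(d), marked(e), marked(f)}
2. free(d,a)  →  {clear(c), clear(d), clear(f), inpos(a), inpos(d), marked(a), marked(d), marked(e), marked(f)}
3. free(e,a)  →  {clear(c), clear(d), clear(e), clear(f), inpos(a), inpos(d), inpos(e), marked(a), marked(d), marked(e), marked(f)}
optimal plan length = 3; 3 ≤ 5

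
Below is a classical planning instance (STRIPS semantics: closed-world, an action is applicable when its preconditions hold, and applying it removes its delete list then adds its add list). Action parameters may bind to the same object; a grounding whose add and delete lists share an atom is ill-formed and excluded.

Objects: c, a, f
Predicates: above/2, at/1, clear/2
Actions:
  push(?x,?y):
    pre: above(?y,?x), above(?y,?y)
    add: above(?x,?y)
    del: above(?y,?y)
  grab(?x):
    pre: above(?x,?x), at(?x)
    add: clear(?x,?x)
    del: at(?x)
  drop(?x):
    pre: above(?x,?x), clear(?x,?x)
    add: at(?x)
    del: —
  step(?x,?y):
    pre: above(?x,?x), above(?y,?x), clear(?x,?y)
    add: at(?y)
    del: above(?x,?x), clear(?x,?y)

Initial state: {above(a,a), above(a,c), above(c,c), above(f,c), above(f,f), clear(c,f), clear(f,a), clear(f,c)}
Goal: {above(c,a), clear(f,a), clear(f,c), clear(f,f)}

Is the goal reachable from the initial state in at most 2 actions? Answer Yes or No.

No

1. push(c,a)  →  {above(a,c), above(c,a), above(c,c), above(f,c), above(f,f), clear(c,f), clear(f,a), clear(f,c)}
2. step(c,f)  →  {above(a,c), above(c,a), above(f,c), above(f,f), at(f), clear(f,a), clear(f,c)}
3. grab(f)  →  {above(a,c), above(c,a), above(f,c), above(f,f), clear(f,a), clear(f,c), clear(f,f)}
optimal plan length = 3; 3 > 2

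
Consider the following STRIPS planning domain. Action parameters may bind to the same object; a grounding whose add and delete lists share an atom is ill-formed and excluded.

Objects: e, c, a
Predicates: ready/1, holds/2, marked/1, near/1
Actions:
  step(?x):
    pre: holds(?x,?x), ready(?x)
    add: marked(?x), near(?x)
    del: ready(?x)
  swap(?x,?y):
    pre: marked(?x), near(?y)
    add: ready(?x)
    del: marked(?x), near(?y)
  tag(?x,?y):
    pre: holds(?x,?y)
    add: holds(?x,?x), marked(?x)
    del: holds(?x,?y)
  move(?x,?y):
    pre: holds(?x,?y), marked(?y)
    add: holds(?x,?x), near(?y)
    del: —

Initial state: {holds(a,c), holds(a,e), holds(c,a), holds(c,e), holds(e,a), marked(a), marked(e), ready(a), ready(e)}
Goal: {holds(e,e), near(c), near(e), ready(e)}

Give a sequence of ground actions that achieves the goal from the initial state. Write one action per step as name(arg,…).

tag(e,a); tag(c,e); move(e,e); move(c,c)

1. tag(e,a)  →  {holds(a,c), holds(a,e), holds(c,a), holds(c,e), holds(e,e), marked(a), marked(e), ready(a), ready(e)}
2. tag(c,e)  →  {holds(a,c), holds(a,e), holds(c,a), holds(c,c), holds(e,e), marked(a), marked(c), marked(e), ready(a), ready(e)}
3. move(e,e)  →  {holds(a,c), holds(a,e), holds(c,a), holds(c,c), holds(e,e), marked(a), marked(c), marked(e), near(e), ready(a), ready(e)}
4. move(c,c)  →  {holds(a,c), holds(a,e), holds(c,a), holds(c,c), holds(e,e), marked(a), marked(c), marked(e), near(c), near(e), ready(a), ready(e)}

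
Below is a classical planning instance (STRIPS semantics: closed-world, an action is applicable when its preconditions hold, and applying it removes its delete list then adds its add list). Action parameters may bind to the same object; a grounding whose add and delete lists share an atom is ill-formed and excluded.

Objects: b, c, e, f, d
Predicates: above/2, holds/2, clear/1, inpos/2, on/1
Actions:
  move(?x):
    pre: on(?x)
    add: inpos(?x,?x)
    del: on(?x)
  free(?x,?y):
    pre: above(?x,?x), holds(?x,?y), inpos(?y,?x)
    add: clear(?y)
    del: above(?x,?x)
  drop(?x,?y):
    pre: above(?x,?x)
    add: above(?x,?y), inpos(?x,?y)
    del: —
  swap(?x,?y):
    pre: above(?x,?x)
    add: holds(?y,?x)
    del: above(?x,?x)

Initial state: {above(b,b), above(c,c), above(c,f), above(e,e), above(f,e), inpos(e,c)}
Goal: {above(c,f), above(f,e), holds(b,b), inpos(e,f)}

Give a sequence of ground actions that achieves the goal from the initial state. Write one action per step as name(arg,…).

drop(e,f); swap(b,b)

1. drop(e,f)  →  {above(b,b), above(c,c), above(c,f), above(e,e), above(e,f), above(f,e), inpos(e,c), inpos(e,f)}
2. swap(b,b)  →  {above(c,c), above(c,f), above(e,e), above(e,f), above(f,e), holds(b,b), inpos(e,c), inpos(e,f)}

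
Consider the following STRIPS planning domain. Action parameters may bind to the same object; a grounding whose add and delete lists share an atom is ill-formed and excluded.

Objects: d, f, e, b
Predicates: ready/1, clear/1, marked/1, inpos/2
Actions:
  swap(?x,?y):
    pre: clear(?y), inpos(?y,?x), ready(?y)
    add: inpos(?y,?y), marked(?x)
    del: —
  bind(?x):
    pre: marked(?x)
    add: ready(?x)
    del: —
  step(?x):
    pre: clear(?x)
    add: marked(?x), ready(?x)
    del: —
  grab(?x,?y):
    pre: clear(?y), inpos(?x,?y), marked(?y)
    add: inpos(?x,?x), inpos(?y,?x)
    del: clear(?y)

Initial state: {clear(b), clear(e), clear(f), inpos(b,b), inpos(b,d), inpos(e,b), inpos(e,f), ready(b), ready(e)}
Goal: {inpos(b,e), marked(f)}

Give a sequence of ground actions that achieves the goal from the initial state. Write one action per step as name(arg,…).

1. swap(f,e)  →  {clear(b), clear(e), clear(f), inpos(b,b), inpos(b,d), inpos(e,b), inpos(e,e), inpos(e,f), marked(f), ready(b), ready(e)}
2. swap(b,e)  →  {clear(b), clear(e), clear(f), inpos(b,b), inpos(b,d), inpos(e,b), inpos(e,e), inpos(e,f), marked(b), marked(f), ready(b), ready(e)}
3. grab(e,b)  →  {clear(e), clear(f), inpos(b,b), inpos(b,d), inpos(b,e), inpos(e,b), inpos(e,e), inpos(e,f), marked(b), marked(f), ready(b), ready(e)}

swap(f,e); swap(b,e); grab(e,b)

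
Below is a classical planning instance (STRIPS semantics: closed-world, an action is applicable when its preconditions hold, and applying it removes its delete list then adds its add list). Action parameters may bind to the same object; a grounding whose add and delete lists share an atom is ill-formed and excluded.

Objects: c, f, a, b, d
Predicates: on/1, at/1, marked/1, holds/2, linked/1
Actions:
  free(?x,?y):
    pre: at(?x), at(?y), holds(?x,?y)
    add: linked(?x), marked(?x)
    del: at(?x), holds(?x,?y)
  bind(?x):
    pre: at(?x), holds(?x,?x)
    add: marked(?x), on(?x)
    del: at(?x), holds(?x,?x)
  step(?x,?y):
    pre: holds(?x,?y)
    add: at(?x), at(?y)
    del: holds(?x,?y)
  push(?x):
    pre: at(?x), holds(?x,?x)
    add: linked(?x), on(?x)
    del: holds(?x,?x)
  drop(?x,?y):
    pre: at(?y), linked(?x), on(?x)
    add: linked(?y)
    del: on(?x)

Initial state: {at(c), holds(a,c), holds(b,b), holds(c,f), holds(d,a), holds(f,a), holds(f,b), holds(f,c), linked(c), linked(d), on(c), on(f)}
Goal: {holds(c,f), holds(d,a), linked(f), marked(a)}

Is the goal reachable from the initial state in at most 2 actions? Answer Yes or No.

1. step(f,a)  →  {at(a), at(c), at(f), holds(a,c), holds(b,b), holds(c,f), holds(d,a), holds(f,b), holds(f,c), linked(c), linked(d), on(c), on(f)}
2. free(f,c)  →  {at(a), at(c), holds(a,c), holds(b,b), holds(c,f), holds(d,a), holds(f,b), linked(c), linked(d), linked(f), marked(f), on(c), on(f)}
3. free(a,c)  →  {at(c), holds(b,b), holds(c,f), holds(d,a), holds(f,b), linked(a), linked(c), linked(d), linked(f), marked(a), marked(f), on(c), on(f)}
optimal plan length = 3; 3 > 2

No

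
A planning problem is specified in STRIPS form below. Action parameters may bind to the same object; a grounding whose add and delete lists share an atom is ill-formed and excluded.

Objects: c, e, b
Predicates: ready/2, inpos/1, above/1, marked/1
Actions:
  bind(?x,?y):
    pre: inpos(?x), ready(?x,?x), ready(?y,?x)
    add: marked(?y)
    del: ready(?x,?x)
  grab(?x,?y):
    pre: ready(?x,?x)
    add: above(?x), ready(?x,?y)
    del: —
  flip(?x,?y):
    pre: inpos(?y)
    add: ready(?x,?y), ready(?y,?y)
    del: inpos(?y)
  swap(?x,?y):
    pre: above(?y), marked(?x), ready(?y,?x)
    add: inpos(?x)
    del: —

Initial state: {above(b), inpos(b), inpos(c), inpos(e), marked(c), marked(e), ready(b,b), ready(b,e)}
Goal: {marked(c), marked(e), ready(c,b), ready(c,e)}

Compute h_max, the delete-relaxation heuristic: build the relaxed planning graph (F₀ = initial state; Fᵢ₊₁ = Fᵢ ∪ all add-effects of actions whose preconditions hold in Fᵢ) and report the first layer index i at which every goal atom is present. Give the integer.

F0 = init (8 atoms)
F1 = F0 ∪ {marked(b), ready(b,c), ready(c,b), ready(c,c), ready(c,e), ready(e,b), ready(e,c), ready(e,e)}  (16 atoms)
goal ⊆ F1  ⇒  h_max = 1

1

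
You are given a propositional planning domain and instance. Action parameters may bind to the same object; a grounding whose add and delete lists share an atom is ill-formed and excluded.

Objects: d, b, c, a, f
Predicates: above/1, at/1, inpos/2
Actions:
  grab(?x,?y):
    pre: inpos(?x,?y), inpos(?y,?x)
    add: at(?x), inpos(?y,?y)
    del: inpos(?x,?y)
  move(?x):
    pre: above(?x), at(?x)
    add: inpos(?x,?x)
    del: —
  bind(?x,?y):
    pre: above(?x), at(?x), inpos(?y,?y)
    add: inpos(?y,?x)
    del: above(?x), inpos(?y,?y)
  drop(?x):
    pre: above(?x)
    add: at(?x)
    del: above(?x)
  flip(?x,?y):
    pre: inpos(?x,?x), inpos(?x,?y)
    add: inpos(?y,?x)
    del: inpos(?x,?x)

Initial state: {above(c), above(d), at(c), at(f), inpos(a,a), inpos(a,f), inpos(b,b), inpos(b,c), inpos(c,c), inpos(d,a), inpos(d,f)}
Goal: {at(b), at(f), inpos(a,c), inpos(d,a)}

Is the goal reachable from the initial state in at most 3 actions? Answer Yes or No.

Yes

1. bind(c,a)  →  {above(d), at(c), at(f), inpos(a,c), inpos(a,f), inpos(b,b), inpos(b,c), inpos(c,c), inpos(d,a), inpos(d,f)}
2. flip(b,c)  →  {above(d), at(c), at(f), inpos(a,c), inpos(a,f), inpos(b,c), inpos(c,b), inpos(c,c), inpos(d,a), inpos(d,f)}
3. grab(b,c)  →  {above(d), at(b), at(c), at(f), inpos(a,c), inpos(a,f), inpos(c,b), inpos(c,c), inpos(d,a), inpos(d,f)}
optimal plan length = 3; 3 ≤ 3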